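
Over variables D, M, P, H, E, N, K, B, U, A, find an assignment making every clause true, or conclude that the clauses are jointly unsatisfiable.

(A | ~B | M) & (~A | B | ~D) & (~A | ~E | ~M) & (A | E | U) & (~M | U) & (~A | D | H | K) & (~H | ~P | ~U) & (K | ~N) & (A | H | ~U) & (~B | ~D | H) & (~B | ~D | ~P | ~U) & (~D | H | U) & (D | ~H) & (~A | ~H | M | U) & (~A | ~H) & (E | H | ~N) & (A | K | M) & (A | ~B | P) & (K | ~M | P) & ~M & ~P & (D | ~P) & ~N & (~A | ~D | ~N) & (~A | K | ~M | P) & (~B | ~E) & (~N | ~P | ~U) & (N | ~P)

D: False; M: False; P: False; H: False; E: False; N: False; K: True; B: True; U: False; A: True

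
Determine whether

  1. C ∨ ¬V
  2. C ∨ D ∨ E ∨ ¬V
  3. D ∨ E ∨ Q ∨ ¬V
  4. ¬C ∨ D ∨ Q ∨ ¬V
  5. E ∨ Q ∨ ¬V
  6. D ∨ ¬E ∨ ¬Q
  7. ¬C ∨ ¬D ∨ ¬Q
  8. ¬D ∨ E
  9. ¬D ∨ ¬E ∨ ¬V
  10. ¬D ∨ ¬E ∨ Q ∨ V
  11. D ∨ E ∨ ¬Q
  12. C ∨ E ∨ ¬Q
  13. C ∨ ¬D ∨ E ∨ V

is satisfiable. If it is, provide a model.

C: True, V: False, Q: False, D: False, E: False

Set C = True.
Set V = False.
Try Q = True:
  (¬C ∨ ¬D ∨ ¬Q) forces D = False.
  (D ∨ ¬E ∨ ¬Q) forces E = False.
  clause (D ∨ E ∨ ¬Q) is falsified — backtrack.
So Q = False.
Try D = True:
  (¬D ∨ E) forces E = True.
  clause (¬D ∨ ¬E ∨ Q ∨ V) is falsified — backtrack.
So D = False.
Set E = False.
All clauses satisfied.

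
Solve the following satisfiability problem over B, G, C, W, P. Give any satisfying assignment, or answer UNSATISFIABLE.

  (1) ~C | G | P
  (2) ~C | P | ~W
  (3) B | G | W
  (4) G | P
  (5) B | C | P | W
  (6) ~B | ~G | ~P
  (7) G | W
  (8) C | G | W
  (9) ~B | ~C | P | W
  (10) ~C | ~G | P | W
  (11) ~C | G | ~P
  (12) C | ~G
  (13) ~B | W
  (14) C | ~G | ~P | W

B: False, G: True, C: True, W: False, P: True

Set B = False.
Set G = True.
  then (C | ~G) forces C = True.
Set W = False.
  then (~C | ~G | P | W) forces P = True.
All clauses satisfied.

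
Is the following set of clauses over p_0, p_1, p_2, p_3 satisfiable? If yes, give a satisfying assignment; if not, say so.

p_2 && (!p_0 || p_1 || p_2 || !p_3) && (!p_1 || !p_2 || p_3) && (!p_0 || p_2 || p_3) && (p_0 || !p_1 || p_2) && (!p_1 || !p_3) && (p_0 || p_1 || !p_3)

Unit clause (p_2) forces p_2 = True.
Set p_0 = False.
Try p_1 = True:
  (!p_1 || !p_2 || p_3) forces p_3 = True.
  clause (!p_1 || !p_3) is falsified — backtrack.
So p_1 = False.
  then (p_0 || p_1 || !p_3) forces p_3 = False.
All clauses satisfied.

p_0 = False; p_1 = False; p_2 = True; p_3 = False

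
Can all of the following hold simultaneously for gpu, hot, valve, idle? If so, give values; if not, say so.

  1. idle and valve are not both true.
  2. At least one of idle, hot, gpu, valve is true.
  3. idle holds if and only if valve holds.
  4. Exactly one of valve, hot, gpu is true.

gpu: True, hot: False, valve: False, idle: False

  (1) idle=F, valve=F — not both ✓
  (2) {idle, hot, gpu, valve}: 1 true — at least one ✓
  (3) idle=F, valve=F — same ✓
  (4) {valve, hot, gpu}: 1 true — exactly one ✓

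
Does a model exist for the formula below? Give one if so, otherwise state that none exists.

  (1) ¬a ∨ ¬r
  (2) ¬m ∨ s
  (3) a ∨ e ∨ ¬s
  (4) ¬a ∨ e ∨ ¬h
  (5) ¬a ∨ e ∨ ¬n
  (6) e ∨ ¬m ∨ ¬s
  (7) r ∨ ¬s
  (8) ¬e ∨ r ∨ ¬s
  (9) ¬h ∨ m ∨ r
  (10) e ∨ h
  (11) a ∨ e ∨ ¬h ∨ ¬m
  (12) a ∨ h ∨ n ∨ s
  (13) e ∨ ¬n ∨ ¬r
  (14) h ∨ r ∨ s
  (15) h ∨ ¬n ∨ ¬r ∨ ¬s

Try r = False:
  (r ∨ ¬s) forces s = False.
  (¬m ∨ s) forces m = False.
  (¬h ∨ m ∨ r) forces h = False.
  clause (h ∨ r ∨ s) is falsified — backtrack.
So r = True.
  then (¬a ∨ ¬r) forces a = False.
Set s = True.
  then (a ∨ e ∨ ¬s) forces e = True.
Set n = True.
  then (h ∨ ¬n ∨ ¬r ∨ ¬s) forces h = True.
Set m = False.
All clauses satisfied.

r = True; s = True; n = True; e = True; m = False; h = True; a = False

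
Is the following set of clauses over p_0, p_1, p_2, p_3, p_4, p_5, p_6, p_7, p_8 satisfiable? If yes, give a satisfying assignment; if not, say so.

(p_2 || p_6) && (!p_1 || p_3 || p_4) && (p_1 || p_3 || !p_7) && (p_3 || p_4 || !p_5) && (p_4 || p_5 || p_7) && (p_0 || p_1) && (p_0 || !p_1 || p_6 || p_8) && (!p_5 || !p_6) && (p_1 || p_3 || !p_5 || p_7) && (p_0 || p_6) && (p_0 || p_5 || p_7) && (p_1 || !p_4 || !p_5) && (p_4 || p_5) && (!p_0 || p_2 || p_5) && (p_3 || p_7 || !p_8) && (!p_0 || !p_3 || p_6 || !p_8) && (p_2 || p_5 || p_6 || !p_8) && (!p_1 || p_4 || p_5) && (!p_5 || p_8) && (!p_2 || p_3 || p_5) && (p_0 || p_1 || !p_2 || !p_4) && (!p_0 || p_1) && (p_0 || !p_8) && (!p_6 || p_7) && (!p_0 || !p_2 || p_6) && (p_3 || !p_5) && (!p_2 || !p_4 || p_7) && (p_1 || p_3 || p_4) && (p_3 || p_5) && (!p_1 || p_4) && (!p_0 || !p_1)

p_0: False; p_1: True; p_2: True; p_3: True; p_4: True; p_5: False; p_6: True; p_7: True; p_8: False

Try p_0 = True:
  (!p_0 || p_1) forces p_1 = True.
  clause (!p_0 || !p_1) is falsified — backtrack.
So p_0 = False.
  then (p_0 || p_1) forces p_1 = True.
  then (p_0 || p_6) forces p_6 = True.
  then (p_0 || !p_8) forces p_8 = False.
  then (!p_6 || p_7) forces p_7 = True.
  then (!p_1 || p_4) forces p_4 = True.
  then (!p_5 || !p_6) forces p_5 = False.
  then (p_3 || p_5) forces p_3 = True.
Set p_2 = True.
All clauses satisfied.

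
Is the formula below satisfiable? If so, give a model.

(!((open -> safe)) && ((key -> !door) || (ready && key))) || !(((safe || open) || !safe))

ready=T; key=T; door=F; safe=F; open=T

  (!((open -> safe)) && ((key -> !door) || (ready && key))) || !(((safe || open) || !safe)) = True
    !((open -> safe)) && ((key -> !door) || (ready && key)) = True
      !((open -> safe)) = True
        open -> safe = False
      (key -> !door) || (ready && key) = True
        key -> !door = True
          !door = True
        ready && key = True
    !(((safe || open) || !safe)) = False
      (safe || open) || !safe = True
        safe || open = True
        !safe = True
The formula evaluates to True.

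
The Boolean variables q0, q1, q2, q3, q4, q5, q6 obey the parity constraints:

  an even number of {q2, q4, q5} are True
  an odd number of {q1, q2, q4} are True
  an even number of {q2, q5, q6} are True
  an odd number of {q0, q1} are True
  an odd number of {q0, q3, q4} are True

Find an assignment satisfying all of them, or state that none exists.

q0: True; q1: False; q2: False; q3: True; q4: True; q5: True; q6: True

{q2, q4, q5}: 2 true → even ✓
{q1, q2, q4}: 1 true → odd ✓
{q2, q5, q6}: 2 true → even ✓
{q0, q1}: 1 true → odd ✓
{q0, q3, q4}: 3 true → odd ✓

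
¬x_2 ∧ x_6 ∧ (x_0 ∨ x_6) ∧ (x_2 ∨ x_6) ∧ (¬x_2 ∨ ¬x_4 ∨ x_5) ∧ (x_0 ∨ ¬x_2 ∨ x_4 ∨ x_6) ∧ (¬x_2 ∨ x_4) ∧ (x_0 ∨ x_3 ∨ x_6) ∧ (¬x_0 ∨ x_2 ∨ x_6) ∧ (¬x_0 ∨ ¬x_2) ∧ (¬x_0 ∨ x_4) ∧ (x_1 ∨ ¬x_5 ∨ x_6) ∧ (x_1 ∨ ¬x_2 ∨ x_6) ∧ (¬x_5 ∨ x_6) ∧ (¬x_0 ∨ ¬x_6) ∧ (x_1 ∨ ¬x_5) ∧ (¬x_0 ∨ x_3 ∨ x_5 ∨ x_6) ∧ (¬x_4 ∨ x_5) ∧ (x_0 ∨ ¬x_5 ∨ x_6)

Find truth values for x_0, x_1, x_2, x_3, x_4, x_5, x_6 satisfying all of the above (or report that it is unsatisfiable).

x_0: False; x_1: True; x_2: False; x_3: True; x_4: True; x_5: True; x_6: True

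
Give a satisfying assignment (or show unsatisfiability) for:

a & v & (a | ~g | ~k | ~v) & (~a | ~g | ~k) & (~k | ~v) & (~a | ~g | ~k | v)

a=T, k=F, g=F, v=T

Unit clause (a) forces a = True.
Unit clause (v) forces v = True.
In (~k | ~v) only ~k is left, so k = False.
Set g = False.
Check each clause:
  (a): a holds.
  (v): v holds.
  (a | ~g | ~k | ~v): a holds.
  (~a | ~g | ~k): ~g holds.
  (~k | ~v): ~k holds.
  (~a | ~g | ~k | v): ~g holds.
All clauses satisfied.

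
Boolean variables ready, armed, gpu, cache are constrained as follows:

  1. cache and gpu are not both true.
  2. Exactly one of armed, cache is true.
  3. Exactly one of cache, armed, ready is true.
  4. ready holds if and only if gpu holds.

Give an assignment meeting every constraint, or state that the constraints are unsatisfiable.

ready: False, armed: False, gpu: False, cache: True

  (1) cache=T, gpu=F — not both ✓
  (2) {armed, cache}: 1 true — exactly one ✓
  (3) {cache, armed, ready}: 1 true — exactly one ✓
  (4) ready=F, gpu=F — same ✓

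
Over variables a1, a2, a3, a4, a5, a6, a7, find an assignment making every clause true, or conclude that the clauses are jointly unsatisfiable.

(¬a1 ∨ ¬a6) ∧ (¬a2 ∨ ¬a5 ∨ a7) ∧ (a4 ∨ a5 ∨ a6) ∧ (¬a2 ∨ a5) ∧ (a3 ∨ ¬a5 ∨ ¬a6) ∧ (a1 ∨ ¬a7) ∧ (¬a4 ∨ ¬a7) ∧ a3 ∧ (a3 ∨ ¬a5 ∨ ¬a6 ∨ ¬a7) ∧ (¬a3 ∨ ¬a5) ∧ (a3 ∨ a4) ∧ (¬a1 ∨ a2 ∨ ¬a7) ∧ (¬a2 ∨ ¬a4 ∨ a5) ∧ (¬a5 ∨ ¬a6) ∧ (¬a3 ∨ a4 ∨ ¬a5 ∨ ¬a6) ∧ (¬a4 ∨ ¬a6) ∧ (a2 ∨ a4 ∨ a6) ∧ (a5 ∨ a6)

a1=F; a2=F; a3=T; a4=F; a5=F; a6=T; a7=F

Unit clause (a3) forces a3 = True.
In (¬a3 ∨ ¬a5) only ¬a5 is left, so a5 = False.
In (a5 ∨ a6) only a6 is left, so a6 = True.
In (¬a1 ∨ ¬a6) only ¬a1 is left, so a1 = False.
In (¬a2 ∨ a5) only ¬a2 is left, so a2 = False.
In (a1 ∨ ¬a7) only ¬a7 is left, so a7 = False.
In (¬a4 ∨ ¬a6) only ¬a4 is left, so a4 = False.
All clauses satisfied.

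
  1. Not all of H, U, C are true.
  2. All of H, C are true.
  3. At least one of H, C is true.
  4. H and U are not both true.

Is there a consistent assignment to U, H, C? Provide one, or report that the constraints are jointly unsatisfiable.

U = False, H = True, C = True

  (1) {H, U, C}: 2/3 true — not all ✓
  (2) {H, C}: all 2 true ✓
  (3) {H, C}: 2 true — at least one ✓
  (4) H=T, U=F — not both ✓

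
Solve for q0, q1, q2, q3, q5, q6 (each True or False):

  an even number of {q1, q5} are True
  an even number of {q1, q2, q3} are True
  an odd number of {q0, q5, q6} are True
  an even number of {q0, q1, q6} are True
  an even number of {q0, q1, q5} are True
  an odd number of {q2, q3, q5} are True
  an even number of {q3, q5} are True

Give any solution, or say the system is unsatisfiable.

Adding constraints 1, 3, 4 mod 2: every variable appears an even number of times on the left, so the left side is 0.
But the right sides sum to 1 (mod 2). 0 ≠ 1 — the system is inconsistent.

No satisfying assignment exists.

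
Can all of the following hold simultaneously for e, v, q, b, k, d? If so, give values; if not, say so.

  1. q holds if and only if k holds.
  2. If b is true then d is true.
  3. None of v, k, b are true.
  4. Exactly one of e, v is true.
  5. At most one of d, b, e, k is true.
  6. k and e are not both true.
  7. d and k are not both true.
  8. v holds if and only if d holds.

e: True, v: False, q: False, b: False, k: False, d: False

  (1) q=F, k=F — same ✓
  (2) b=F ⇒ d: vacuous ✓
  (3) {v, k, b}: 0 true — none ✓
  (4) {e, v}: 1 true — exactly one ✓
  (5) {d, b, e, k}: 1 true — at most one ✓
  (6) k=F, e=T — not both ✓
  (7) d=F, k=F — not both ✓
  (8) v=F, d=F — same ✓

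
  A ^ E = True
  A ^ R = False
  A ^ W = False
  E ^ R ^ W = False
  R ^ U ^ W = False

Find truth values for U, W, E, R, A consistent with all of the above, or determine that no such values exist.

U = False, W = True, E = False, R = True, A = True

A ^ E = T ^ F = True ✓
A ^ R = T ^ T = False ✓
A ^ W = T ^ T = False ✓
E ^ R ^ W = F ^ T ^ T = False ✓
R ^ U ^ W = T ^ F ^ T = False ✓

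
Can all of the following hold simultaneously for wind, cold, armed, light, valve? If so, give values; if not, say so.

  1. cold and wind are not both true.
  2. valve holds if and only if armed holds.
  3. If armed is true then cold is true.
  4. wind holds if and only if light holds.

wind=F; cold=T; armed=F; light=F; valve=F

  (1) cold=T, wind=F — not both ✓
  (2) valve=F, armed=F — same ✓
  (3) armed=F ⇒ cold: vacuous ✓
  (4) wind=F, light=F — same ✓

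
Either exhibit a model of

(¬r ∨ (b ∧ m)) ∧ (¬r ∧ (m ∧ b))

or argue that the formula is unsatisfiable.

m: True, r: False, b: True

  ¬r ∨ (b ∧ m) = True
    ¬r = True
    b ∧ m = True
  ¬r ∧ (m ∧ b) = True
    ¬r = True
    m ∧ b = True
Both conjuncts True, so the formula holds.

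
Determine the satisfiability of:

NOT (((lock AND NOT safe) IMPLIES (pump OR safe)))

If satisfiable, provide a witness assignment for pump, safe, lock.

pump = False, safe = False, lock = True

  NOT (((lock AND NOT safe) IMPLIES (pump OR safe))) = True
    (lock AND NOT safe) IMPLIES (pump OR safe) = False
      lock AND NOT safe = True
        NOT safe = True
      pump OR safe = False
The formula evaluates to True.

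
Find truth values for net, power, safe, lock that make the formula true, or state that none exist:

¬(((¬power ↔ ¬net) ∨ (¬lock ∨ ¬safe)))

net=T, power=F, safe=T, lock=T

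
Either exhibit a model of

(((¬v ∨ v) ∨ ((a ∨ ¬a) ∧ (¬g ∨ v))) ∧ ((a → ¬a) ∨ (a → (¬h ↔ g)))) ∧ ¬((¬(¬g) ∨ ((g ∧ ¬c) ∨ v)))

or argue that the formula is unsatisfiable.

c = False, a = False, g = False, v = False, h = False

  ((¬v ∨ v) ∨ ((a ∨ ¬a) ∧ (¬g ∨ v))) ∧ ((a → ¬a) ∨ (a → (¬h ↔ g))) = True
    (¬v ∨ v) ∨ ((a ∨ ¬a) ∧ (¬g ∨ v)) = True
      ¬v ∨ v = True
        ¬v = True
      (a ∨ ¬a) ∧ (¬g ∨ v) = True
        a ∨ ¬a = True
          ¬a = True
        ¬g ∨ v = True
          ¬g = True
    (a → ¬a) ∨ (a → (¬h ↔ g)) = True
      a → ¬a = True
        ¬a = True
      a → (¬h ↔ g) = True
        ¬h ↔ g = False
          ¬h = True
  ¬((¬(¬g) ∨ ((g ∧ ¬c) ∨ v))) = True
    ¬(¬g) ∨ ((g ∧ ¬c) ∨ v) = False
      ¬(¬g) = False
        ¬g = True
      (g ∧ ¬c) ∨ v = False
        g ∧ ¬c = False
          ¬c = True
Both conjuncts True, so the formula holds.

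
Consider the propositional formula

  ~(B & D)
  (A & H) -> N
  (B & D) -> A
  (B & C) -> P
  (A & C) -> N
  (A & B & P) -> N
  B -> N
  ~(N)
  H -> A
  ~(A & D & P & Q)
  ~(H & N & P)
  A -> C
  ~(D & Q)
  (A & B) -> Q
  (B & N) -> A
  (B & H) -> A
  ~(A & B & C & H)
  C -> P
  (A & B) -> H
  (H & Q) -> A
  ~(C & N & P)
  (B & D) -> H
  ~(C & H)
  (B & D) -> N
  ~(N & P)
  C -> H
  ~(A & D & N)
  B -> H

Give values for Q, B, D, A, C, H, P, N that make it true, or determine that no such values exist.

Unit clause (~N) forces N = False.
In (~B | N) only ~B is left, so B = False.
Set Q = False.
Set D = False.
Try A = True:
  (~A | ~C | N) forces C = False.
  clause (~A | C) is falsified — backtrack.
So A = False.
  then (A | ~H) forces H = False.
  then (~C | H) forces C = False.
Set P = True.
All clauses satisfied.

Q = False, B = False, D = False, A = False, C = False, H = False, P = True, N = False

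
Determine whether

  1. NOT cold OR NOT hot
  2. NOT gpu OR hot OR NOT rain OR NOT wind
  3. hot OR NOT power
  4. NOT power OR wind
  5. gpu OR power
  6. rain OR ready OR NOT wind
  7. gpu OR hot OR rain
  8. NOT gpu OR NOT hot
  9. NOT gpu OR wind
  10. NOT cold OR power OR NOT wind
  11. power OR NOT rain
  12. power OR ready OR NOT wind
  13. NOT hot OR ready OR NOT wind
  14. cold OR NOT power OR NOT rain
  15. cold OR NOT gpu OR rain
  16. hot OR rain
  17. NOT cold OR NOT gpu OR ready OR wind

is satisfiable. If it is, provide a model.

gpu = False; wind = True; cold = False; hot = True; power = True; ready = True; rain = False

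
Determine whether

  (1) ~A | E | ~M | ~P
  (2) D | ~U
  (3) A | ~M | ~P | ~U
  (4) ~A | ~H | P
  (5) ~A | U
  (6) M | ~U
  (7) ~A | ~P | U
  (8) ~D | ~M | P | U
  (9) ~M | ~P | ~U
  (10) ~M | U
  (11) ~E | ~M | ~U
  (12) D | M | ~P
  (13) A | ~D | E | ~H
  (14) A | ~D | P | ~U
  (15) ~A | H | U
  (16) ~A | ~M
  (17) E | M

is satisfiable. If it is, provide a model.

M=F, P=T, E=T, U=F, D=T, A=F, H=T

Set M = False.
  then (M | ~U) forces U = False.
  then (E | M) forces E = True.
  then (~A | U) forces A = False.
Set P = True.
  then (D | M | ~P) forces D = True.
Set H = True.
All clauses satisfied.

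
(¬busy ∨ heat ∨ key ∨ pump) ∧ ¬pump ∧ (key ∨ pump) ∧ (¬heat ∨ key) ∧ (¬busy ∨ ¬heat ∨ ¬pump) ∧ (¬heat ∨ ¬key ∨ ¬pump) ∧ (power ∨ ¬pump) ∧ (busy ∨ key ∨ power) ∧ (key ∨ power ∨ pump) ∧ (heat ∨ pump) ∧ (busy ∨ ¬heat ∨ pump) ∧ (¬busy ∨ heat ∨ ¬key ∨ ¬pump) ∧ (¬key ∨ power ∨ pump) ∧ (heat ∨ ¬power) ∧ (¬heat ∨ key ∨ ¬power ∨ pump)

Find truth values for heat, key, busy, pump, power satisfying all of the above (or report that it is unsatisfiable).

Unit clause (¬pump) forces pump = False.
In (key ∨ pump) only key is left, so key = True.
In (heat ∨ pump) only heat is left, so heat = True.
In (busy ∨ ¬heat ∨ pump) only busy is left, so busy = True.
In (¬key ∨ power ∨ pump) only power is left, so power = True.
All clauses satisfied.

heat = True, key = True, busy = True, pump = False, power = True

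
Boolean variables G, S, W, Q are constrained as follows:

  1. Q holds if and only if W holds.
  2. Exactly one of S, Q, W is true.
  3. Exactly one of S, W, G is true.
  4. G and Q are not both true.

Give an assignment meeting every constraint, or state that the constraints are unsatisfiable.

G: False, S: True, W: False, Q: False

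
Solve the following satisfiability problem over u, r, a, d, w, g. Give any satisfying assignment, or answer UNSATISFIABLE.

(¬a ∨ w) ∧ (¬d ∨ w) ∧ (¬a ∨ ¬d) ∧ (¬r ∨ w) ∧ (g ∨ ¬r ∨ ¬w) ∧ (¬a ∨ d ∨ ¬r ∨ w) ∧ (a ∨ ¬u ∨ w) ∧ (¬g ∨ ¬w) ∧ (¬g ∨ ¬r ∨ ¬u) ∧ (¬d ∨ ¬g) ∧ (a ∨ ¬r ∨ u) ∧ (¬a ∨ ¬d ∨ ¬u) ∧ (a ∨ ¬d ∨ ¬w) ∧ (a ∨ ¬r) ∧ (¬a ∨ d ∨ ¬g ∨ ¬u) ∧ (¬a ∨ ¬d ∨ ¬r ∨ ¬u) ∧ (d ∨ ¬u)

u: False, r: False, a: False, d: False, w: True, g: False

Try u = True:
  (d ∨ ¬u) forces d = True.
  (¬d ∨ w) forces w = True.
  (¬a ∨ ¬d) forces a = False.
  clause (a ∨ ¬d ∨ ¬w) is falsified — backtrack.
So u = False.
Set r = False.
Set a = False.
Try d = True:
  (¬d ∨ w) forces w = True.
  clause (a ∨ ¬d ∨ ¬w) is falsified — backtrack.
So d = False.
Set w = True.
  then (¬g ∨ ¬w) forces g = False.
All clauses satisfied.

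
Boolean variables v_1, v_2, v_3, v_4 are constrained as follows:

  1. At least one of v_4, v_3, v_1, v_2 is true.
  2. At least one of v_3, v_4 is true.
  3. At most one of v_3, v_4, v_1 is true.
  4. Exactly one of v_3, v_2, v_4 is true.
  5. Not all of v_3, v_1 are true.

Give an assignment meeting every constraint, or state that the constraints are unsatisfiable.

v_1 = False; v_2 = False; v_3 = False; v_4 = True

  (1) {v_4, v_3, v_1, v_2}: 1 true — at least one ✓
  (2) {v_3, v_4}: 1 true — at least one ✓
  (3) {v_3, v_4, v_1}: 1 true — at most one ✓
  (4) {v_3, v_2, v_4}: 1 true — exactly one ✓
  (5) {v_3, v_1}: 0/2 true — not all ✓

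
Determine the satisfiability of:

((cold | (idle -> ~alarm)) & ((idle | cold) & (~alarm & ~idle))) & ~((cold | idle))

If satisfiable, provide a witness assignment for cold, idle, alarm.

Unsatisfiable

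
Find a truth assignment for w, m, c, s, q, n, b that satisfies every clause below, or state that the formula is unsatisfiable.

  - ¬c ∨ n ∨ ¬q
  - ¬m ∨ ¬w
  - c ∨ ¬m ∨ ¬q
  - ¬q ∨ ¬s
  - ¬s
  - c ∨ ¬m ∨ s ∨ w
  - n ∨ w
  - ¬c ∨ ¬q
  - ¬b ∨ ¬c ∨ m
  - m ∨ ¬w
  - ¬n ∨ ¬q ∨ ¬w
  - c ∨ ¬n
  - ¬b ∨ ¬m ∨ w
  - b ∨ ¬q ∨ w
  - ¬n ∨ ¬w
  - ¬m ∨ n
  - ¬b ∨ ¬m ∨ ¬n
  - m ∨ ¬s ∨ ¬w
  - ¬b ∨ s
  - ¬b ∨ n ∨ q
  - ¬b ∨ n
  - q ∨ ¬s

w = False, m = False, c = True, s = False, q = False, n = True, b = False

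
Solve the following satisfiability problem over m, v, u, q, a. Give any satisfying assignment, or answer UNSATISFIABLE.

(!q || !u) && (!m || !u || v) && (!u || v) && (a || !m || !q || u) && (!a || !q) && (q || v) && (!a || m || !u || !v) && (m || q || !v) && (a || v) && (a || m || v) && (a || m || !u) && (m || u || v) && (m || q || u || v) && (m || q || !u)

Set m = False.
Try v = False:
  (!u || v) forces u = False.
  clause (m || u || v) is falsified — backtrack.
So v = True.
  then (m || q || !v) forces q = True.
  then (!q || !u) forces u = False.
  then (!a || !q) forces a = False.
All clauses satisfied.

m=F; v=T; u=F; q=T; a=F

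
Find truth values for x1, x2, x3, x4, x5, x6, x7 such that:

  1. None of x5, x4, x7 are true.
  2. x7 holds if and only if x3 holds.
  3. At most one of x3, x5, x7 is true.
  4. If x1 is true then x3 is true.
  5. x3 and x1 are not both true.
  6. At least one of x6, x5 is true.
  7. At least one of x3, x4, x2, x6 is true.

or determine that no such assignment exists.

x1=F; x2=F; x3=F; x4=F; x5=F; x6=T; x7=F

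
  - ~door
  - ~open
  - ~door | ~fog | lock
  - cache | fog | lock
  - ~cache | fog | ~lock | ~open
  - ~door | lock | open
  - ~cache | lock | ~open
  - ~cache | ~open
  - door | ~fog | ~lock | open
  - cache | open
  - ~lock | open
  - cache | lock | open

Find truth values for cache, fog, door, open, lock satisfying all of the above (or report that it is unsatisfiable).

Unit clause (~door) forces door = False.
Unit clause (~open) forces open = False.
In (cache | open) only cache is left, so cache = True.
In (~lock | open) only ~lock is left, so lock = False.
Set fog = True.
All clauses satisfied.

cache=T; fog=T; door=F; open=F; lock=F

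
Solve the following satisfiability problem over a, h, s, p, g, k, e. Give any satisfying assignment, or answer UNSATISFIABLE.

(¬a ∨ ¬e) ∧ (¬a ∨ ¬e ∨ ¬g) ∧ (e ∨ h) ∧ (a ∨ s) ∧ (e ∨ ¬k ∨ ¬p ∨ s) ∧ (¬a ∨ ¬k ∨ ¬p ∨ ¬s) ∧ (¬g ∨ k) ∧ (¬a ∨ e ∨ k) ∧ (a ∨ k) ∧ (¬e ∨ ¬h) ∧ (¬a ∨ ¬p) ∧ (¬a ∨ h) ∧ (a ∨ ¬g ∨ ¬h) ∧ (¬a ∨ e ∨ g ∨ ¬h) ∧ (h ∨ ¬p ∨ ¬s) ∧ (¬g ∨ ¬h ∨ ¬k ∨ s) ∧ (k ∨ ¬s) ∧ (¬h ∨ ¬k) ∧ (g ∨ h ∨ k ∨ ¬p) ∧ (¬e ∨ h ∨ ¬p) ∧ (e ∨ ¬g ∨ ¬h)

Set a = False.
  then (a ∨ s) forces s = True.
  then (a ∨ k) forces k = True.
  then (¬h ∨ ¬k) forces h = False.
  then (e ∨ h) forces e = True.
  then (h ∨ ¬p ∨ ¬s) forces p = False.
Set g = True.
All clauses satisfied.

a=F; h=F; s=T; p=F; g=T; k=T; e=T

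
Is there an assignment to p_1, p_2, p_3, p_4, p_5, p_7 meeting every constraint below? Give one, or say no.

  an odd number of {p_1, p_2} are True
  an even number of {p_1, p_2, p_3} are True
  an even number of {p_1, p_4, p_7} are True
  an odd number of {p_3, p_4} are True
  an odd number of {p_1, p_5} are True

p_1 = True, p_2 = False, p_3 = True, p_4 = False, p_5 = False, p_7 = True

{p_1, p_2}: 1 true → odd ✓
{p_1, p_2, p_3}: 2 true → even ✓
{p_1, p_4, p_7}: 2 true → even ✓
{p_3, p_4}: 1 true → odd ✓
{p_1, p_5}: 1 true → odd ✓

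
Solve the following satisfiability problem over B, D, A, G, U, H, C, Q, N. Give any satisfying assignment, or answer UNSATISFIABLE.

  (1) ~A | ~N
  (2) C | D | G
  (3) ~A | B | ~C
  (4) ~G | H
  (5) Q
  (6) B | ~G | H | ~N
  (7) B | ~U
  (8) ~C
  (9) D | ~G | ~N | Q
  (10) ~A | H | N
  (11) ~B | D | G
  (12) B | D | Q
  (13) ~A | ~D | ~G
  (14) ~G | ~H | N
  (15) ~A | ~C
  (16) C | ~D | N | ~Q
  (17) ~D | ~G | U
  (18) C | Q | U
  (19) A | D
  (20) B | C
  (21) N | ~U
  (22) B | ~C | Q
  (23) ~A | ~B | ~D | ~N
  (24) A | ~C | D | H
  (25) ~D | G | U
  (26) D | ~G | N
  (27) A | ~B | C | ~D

UNSATISFIABLE

Case N = True:
  (~A | ~N) forces A = False.
  (Q) forces Q = True.
  (~C) forces C = False.
  (A | D) forces D = True.
  (B | C) forces B = True.
  Clause (A | ~B | C | ~D) is falsified — contradiction.
Case N = False:
  (Q) forces Q = True.
  (~C) forces C = False.
  (C | ~D | N | ~Q) forces D = False.
  (C | D | G) forces G = True.
  Clause (D | ~G | N) is falsified — contradiction.
Both cases fail, so the formula is unsatisfiable.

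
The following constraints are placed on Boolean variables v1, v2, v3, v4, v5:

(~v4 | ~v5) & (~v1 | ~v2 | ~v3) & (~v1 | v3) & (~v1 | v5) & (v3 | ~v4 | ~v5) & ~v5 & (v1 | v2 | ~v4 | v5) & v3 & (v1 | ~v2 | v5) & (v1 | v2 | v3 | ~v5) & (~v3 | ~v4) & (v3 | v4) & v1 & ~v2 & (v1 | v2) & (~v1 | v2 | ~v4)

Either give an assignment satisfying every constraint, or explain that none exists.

No satisfying assignment exists.

Case v5 = True:
  Clause (~v5) is falsified — contradiction.
Case v5 = False:
  (~v1 | v5) forces v1 = False.
  Clause (v1) is falsified — contradiction.
Both cases fail, so the formula is unsatisfiable.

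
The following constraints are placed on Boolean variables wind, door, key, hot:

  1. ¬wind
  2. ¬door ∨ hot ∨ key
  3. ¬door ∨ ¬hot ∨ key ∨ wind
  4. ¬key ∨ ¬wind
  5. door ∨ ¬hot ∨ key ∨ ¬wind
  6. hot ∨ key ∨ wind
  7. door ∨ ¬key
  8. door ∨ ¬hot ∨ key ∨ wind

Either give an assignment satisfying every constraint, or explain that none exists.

Unit clause (¬wind) forces wind = False.
Try door = False:
  (door ∨ ¬key) forces key = False.
  (hot ∨ key ∨ wind) forces hot = True.
  clause (door ∨ ¬hot ∨ key ∨ wind) is falsified — backtrack.
So door = True.
Set key = True.
Set hot = False.
Check each clause:
  (¬wind): ¬wind holds.
  (¬door ∨ hot ∨ key): key holds.
  (¬door ∨ ¬hot ∨ key ∨ wind): ¬hot holds.
  (¬key ∨ ¬wind): ¬wind holds.
  (door ∨ ¬hot ∨ key ∨ ¬wind): door holds.
  (hot ∨ key ∨ wind): key holds.
  (door ∨ ¬key): door holds.
  (door ∨ ¬hot ∨ key ∨ wind): door holds.
All clauses satisfied.

wind=F, door=T, key=T, hot=F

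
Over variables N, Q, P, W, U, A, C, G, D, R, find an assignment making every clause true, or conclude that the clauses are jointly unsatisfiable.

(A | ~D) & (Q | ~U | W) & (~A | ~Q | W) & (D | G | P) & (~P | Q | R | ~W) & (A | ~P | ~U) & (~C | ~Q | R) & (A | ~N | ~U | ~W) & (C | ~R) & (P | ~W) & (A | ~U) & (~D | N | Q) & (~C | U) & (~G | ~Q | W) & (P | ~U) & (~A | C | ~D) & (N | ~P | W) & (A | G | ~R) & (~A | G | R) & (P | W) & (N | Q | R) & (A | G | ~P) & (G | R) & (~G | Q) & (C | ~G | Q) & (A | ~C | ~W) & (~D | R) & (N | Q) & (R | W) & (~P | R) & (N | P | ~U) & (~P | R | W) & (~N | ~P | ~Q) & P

Unit clause (P) forces P = True.
In (~P | R) only R is left, so R = True.
In (C | ~R) only C is left, so C = True.
In (~C | U) only U is left, so U = True.
In (A | ~P | ~U) only A is left, so A = True.
Set N = False.
  then (N | ~P | W) forces W = True.
  then (N | Q) forces Q = True.
Set G = True.
Set D = False.
All clauses satisfied.

N: False, Q: True, P: True, W: True, U: True, A: True, C: True, G: True, D: False, R: True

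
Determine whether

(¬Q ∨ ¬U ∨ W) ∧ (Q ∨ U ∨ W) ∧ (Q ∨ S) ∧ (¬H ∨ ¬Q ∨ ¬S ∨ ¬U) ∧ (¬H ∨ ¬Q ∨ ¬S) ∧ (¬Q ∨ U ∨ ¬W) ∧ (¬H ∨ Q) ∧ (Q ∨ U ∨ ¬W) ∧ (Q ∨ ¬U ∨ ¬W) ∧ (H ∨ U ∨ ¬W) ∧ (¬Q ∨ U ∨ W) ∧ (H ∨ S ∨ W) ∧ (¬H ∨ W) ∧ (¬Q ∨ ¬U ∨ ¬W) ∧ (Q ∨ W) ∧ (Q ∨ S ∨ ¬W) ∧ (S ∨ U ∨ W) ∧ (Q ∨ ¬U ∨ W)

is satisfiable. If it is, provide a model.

Case Q = True:
  If W = True:
    (¬Q ∨ U ∨ ¬W) forces U = True.
    clause (¬Q ∨ ¬U ∨ ¬W) is falsified.
  If W = False:
    (¬Q ∨ ¬U ∨ W) forces U = False.
    clause (¬Q ∨ U ∨ W) is falsified.
  Every sub-case reaches a contradiction.
Case Q = False:
  (Q ∨ S) forces S = True.
  (¬H ∨ Q) forces H = False.
  (Q ∨ W) forces W = True.
  (Q ∨ U ∨ ¬W) forces U = True.
  Clause (Q ∨ ¬U ∨ ¬W) is falsified — contradiction.
Both cases fail, so the formula is unsatisfiable.

UNSATISFIABLE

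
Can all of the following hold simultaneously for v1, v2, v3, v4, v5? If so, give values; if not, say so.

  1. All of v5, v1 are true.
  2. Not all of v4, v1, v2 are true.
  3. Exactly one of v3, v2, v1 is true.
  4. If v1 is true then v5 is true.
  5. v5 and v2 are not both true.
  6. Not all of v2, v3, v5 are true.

v1 = True, v2 = False, v3 = False, v4 = True, v5 = True

  (1) {v5, v1}: all 2 true ✓
  (2) {v4, v1, v2}: 2/3 true — not all ✓
  (3) {v3, v2, v1}: 1 true — exactly one ✓
  (4) v1=T ⇒ v5: T ✓
  (5) v5=T, v2=F — not both ✓
  (6) {v2, v3, v5}: 1/3 true — not all ✓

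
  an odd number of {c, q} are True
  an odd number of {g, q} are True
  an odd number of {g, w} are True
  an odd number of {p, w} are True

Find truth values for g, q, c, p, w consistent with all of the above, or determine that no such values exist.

g = False, q = True, c = False, p = False, w = True

{c, q}: 1 true → odd ✓
{g, q}: 1 true → odd ✓
{g, w}: 1 true → odd ✓
{p, w}: 1 true → odd ✓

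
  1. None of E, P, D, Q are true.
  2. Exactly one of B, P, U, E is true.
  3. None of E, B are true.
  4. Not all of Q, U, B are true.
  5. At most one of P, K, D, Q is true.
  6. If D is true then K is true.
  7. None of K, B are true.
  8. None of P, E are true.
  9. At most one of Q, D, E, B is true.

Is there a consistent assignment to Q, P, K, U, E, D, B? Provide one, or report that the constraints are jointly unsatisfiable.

Q=F, P=F, K=F, U=T, E=F, D=F, B=F

  (1) {E, P, D, Q}: 0 true — none ✓
  (2) {B, P, U, E}: 1 true — exactly one ✓
  (3) {E, B}: 0 true — none ✓
  (4) {Q, U, B}: 1/3 true — not all ✓
  (5) {P, K, D, Q}: 0 true — at most one ✓
  (6) D=F ⇒ K: vacuous ✓
  (7) {K, B}: 0 true — none ✓
  (8) {P, E}: 0 true — none ✓
  (9) {Q, D, E, B}: 0 true — at most one ✓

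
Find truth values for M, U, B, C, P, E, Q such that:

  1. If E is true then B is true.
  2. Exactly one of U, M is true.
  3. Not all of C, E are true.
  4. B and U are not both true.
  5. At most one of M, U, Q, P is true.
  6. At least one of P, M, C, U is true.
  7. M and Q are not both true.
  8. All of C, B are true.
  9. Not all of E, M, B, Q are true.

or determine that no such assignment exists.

M=T; U=F; B=T; C=T; P=F; E=F; Q=F

  (1) E=F ⇒ B: vacuous ✓
  (2) {U, M}: 1 true — exactly one ✓
  (3) {C, E}: 1/2 true — not all ✓
  (4) B=T, U=F — not both ✓
  (5) {M, U, Q, P}: 1 true — at most one ✓
  (6) {P, M, C, U}: 2 true — at least one ✓
  (7) M=T, Q=F — not both ✓
  (8) {C, B}: all 2 true ✓
  (9) {E, M, B, Q}: 2/4 true — not all ✓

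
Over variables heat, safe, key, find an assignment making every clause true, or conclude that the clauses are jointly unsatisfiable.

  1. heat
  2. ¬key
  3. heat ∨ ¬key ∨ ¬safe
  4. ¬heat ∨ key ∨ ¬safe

Unit clause (heat) forces heat = True.
Unit clause (¬key) forces key = False.
In (¬heat ∨ key ∨ ¬safe) only ¬safe is left, so safe = False.
Check each clause:
  (heat): heat holds.
  (¬key): ¬key holds.
  (heat ∨ ¬key ∨ ¬safe): heat holds.
  (¬heat ∨ key ∨ ¬safe): ¬safe holds.
All clauses satisfied.

heat = True; safe = False; key = False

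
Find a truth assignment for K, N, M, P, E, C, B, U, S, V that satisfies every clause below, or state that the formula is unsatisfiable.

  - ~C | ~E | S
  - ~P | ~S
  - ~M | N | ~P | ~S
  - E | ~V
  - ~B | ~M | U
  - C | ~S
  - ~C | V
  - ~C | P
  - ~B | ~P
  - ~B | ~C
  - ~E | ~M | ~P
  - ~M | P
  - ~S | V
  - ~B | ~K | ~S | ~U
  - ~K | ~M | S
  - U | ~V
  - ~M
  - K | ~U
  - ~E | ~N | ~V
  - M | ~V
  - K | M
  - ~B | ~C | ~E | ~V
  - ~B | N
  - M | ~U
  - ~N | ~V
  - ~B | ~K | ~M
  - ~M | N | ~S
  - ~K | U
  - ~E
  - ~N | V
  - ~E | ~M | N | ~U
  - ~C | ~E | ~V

Unsatisfiable

Case M = True:
  Clause (~M) is falsified — contradiction.
Case M = False:
  (M | ~V) forces V = False.
  (~C | V) forces C = False.
  (C | ~S) forces S = False.
  (K | M) forces K = True.
  (M | ~U) forces U = False.
  Clause (~K | U) is falsified — contradiction.
Both cases fail, so the formula is unsatisfiable.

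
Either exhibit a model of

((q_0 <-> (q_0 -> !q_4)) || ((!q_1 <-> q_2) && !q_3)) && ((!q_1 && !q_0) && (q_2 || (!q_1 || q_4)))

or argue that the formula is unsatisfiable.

q_0: False, q_1: False, q_2: True, q_3: False, q_4: False

  (q_0 <-> (q_0 -> !q_4)) || ((!q_1 <-> q_2) && !q_3) = True
    q_0 <-> (q_0 -> !q_4) = False
      q_0 -> !q_4 = True
        !q_4 = True
    (!q_1 <-> q_2) && !q_3 = True
      !q_1 <-> q_2 = True
        !q_1 = True
      !q_3 = True
  (!q_1 && !q_0) && (q_2 || (!q_1 || q_4)) = True
    !q_1 && !q_0 = True
      !q_1 = True
      !q_0 = True
    q_2 || (!q_1 || q_4) = True
      !q_1 || q_4 = True
        !q_1 = True
Both conjuncts True, so the formula holds.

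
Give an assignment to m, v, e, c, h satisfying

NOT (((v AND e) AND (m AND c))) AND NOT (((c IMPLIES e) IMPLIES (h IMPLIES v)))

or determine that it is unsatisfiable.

m: True, v: False, e: False, c: False, h: True

  NOT (((v AND e) AND (m AND c))) = True
    (v AND e) AND (m AND c) = False
      v AND e = False
      m AND c = False
  NOT (((c IMPLIES e) IMPLIES (h IMPLIES v))) = True
    (c IMPLIES e) IMPLIES (h IMPLIES v) = False
      c IMPLIES e = True
      h IMPLIES v = False
Both conjuncts True, so the formula holds.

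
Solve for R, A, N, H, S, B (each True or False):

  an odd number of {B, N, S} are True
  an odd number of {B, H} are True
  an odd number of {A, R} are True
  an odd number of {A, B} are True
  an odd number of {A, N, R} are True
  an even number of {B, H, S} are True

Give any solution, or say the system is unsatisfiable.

R = False; A = True; N = False; H = True; S = True; B = False

{B, N, S}: 1 true → odd ✓
{B, H}: 1 true → odd ✓
{A, R}: 1 true → odd ✓
{A, B}: 1 true → odd ✓
{A, N, R}: 1 true → odd ✓
{B, H, S}: 2 true → even ✓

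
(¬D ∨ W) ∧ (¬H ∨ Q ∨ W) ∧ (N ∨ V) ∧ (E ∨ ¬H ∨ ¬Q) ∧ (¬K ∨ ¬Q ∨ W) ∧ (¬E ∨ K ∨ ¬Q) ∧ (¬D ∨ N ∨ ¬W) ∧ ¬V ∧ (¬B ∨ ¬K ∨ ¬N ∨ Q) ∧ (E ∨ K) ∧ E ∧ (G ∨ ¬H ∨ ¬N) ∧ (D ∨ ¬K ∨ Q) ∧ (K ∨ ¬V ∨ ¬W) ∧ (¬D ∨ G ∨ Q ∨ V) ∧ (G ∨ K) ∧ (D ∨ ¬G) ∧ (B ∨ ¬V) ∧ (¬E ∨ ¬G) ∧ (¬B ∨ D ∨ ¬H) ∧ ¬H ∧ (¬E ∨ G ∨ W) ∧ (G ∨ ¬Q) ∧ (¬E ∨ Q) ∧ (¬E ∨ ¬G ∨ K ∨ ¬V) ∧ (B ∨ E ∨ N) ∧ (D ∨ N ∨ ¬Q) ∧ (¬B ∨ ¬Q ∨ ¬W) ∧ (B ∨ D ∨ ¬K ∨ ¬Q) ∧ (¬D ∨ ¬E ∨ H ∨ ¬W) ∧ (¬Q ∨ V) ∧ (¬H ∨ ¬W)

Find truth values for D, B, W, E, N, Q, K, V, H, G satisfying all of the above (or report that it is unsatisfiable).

Unsatisfiable — no assignment works.

Case Q = True:
  (¬V) forces V = False.
  Clause (¬Q ∨ V) is falsified — contradiction.
Case Q = False:
  (¬V) forces V = False.
  (N ∨ V) forces N = True.
  (E) forces E = True.
  Clause (¬E ∨ Q) is falsified — contradiction.
Both cases fail, so the formula is unsatisfiable.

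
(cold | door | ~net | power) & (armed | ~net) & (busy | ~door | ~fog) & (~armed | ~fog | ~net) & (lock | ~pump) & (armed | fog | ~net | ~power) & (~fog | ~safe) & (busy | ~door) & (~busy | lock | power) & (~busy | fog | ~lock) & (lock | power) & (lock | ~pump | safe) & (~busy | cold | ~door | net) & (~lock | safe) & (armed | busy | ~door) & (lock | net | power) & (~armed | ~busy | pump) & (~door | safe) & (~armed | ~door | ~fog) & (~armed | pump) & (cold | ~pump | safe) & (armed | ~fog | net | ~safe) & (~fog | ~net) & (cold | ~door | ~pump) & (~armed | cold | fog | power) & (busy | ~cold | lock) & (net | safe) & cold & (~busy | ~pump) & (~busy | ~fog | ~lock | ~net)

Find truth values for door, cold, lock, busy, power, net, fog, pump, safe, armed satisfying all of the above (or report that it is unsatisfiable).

door = False, cold = True, lock = True, busy = False, power = False, net = True, fog = False, pump = True, safe = True, armed = True

Unit clause (cold) forces cold = True.
Set door = False.
Set lock = True.
  then (~lock | safe) forces safe = True.
  then (~fog | ~safe) forces fog = False.
  then (~busy | fog | ~lock) forces busy = False.
Set power = False.
Set net = True.
  then (armed | ~net) forces armed = True.
  then (~armed | pump) forces pump = True.
All clauses satisfied.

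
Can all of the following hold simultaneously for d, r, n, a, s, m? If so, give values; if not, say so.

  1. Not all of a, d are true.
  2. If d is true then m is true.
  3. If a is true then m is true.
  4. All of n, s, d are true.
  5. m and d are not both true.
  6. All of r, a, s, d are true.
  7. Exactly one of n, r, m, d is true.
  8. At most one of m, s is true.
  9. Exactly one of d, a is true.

Case r = True:
  (4) forces n = True.
  Constraint (7) is violated (n=T, r=T) — contradiction.
Case r = False:
  Constraint (6) is violated (r=F) — contradiction.
Both cases fail — unsatisfiable.

Unsatisfiable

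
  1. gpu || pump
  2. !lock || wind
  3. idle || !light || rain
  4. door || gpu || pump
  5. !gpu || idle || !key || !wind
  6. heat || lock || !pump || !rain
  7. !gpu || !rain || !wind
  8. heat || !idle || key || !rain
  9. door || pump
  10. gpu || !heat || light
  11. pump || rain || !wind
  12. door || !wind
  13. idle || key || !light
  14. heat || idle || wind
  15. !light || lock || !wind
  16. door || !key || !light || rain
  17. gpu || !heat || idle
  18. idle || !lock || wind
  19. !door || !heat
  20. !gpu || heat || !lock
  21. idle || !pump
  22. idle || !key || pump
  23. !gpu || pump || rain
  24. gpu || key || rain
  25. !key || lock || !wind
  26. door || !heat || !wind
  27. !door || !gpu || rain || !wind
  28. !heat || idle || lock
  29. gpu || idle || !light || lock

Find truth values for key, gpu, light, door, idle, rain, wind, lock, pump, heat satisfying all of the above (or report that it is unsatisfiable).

Set key = True.
Set gpu = False.
  then (gpu || pump) forces pump = True.
  then (idle || !pump) forces idle = True.
Set light = True.
Set door = False.
  then (door || !wind) forces wind = False.
  then (door || !key || !light || rain) forces rain = True.
  then (!lock || wind) forces lock = False.
  then (heat || lock || !pump || !rain) forces heat = True.
All clauses satisfied.

key = True, gpu = False, light = True, door = False, idle = True, rain = True, wind = False, lock = False, pump = True, heat = True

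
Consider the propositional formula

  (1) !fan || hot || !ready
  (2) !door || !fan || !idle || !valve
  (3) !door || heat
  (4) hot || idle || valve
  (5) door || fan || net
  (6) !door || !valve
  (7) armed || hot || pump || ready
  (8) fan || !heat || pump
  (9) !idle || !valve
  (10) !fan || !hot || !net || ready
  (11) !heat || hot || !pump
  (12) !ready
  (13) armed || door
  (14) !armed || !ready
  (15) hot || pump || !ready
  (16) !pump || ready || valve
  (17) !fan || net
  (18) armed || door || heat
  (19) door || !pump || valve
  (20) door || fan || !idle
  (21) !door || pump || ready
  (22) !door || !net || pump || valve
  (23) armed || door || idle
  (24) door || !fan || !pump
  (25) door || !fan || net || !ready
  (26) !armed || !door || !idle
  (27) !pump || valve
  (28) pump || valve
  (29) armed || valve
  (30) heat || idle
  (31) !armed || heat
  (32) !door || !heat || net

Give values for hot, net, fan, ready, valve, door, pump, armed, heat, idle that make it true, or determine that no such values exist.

hot=T; net=T; fan=F; ready=F; valve=T; door=F; pump=T; armed=T; heat=T; idle=F

Unit clause (!ready) forces ready = False.
Set hot = True.
Set net = True.
  then (!fan || !hot || !net || ready) forces fan = False.
Set valve = True.
  then (!door || !valve) forces door = False.
  then (!idle || !valve) forces idle = False.
  then (armed || door) forces armed = True.
  then (heat || idle) forces heat = True.
  then (fan || !heat || pump) forces pump = True.
All clauses satisfied.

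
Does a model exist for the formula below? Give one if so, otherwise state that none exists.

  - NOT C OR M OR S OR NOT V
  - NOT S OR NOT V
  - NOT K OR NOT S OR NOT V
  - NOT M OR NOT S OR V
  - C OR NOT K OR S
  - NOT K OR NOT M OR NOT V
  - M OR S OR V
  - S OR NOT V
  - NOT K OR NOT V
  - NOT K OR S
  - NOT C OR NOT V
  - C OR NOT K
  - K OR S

V = False, C = True, M = False, S = True, K = True

Try V = True:
  (NOT S OR NOT V) forces S = False.
  clause (S OR NOT V) is falsified — backtrack.
So V = False.
Set C = True.
Try M = True:
  (NOT M OR NOT S OR V) forces S = False.
  (NOT K OR S) forces K = False.
  clause (K OR S) is falsified — backtrack.
So M = False.
  then (M OR S OR V) forces S = True.
Set K = True.
All clauses satisfied.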